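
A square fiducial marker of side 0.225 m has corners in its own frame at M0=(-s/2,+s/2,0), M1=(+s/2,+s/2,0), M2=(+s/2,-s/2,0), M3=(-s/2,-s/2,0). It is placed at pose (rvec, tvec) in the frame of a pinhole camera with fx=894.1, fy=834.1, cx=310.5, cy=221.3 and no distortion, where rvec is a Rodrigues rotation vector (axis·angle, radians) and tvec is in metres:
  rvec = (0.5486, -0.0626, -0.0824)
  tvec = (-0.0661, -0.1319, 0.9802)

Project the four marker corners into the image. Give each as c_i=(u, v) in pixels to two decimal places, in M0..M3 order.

Intrinsics K: fx=894.1, fy=834.1, cx=310.5, cy=221.3
Marker side s = 0.225 m; corners in marker frame (Z=0):
  M0 = (-0.1125, +0.1125, 0)
  M1 = (+0.1125, +0.1125, 0)
  M2 = (+0.1125, -0.1125, 0)
  M3 = (-0.1125, -0.1125, 0)
rvec = (0.5486, -0.0626, -0.0824), |rvec| = θ = 0.55827 rad = 31.987°
Rodrigues: sinθ=0.52972, 1−cosθ=0.15183; R = I + sinθ·[k]× + (1−cosθ)·[k]×²:
    [+0.99478 +0.06146 -0.08142]
    [-0.09492 +0.85008 -0.51803]
    [+0.03738 +0.52306 +0.85148]
t = (-0.0661, -0.1319, 0.9802) m
M0: Pc = R·M0+t = (-0.17110, -0.02559, +1.03484); u = 894.1·(-0.17110)/1.03484 + 310.5 = 162.6703, v = 834.1·(-0.02559)/1.03484 + 221.3 = 200.6755
M1: Pc = R·M1+t = (+0.05273, -0.04694, +1.04325); u = 894.1·(+0.05273)/1.04325 + 310.5 = 355.6888, v = 834.1·(-0.04694)/1.04325 + 221.3 = 183.7672
M2: Pc = R·M2+t = (+0.03890, -0.23821, +0.92556); u = 894.1·(+0.03890)/0.92556 + 310.5 = 348.0771, v = 834.1·(-0.23821)/0.92556 + 221.3 = 6.6274
M3: Pc = R·M3+t = (-0.18493, -0.21686, +0.91715); u = 894.1·(-0.18493)/0.91715 + 310.5 = 130.2209, v = 834.1·(-0.21686)/0.91715 + 221.3 = 24.0811

c0=(162.67, 200.68) c1=(355.69, 183.77) c2=(348.08, 6.63) c3=(130.22, 24.08)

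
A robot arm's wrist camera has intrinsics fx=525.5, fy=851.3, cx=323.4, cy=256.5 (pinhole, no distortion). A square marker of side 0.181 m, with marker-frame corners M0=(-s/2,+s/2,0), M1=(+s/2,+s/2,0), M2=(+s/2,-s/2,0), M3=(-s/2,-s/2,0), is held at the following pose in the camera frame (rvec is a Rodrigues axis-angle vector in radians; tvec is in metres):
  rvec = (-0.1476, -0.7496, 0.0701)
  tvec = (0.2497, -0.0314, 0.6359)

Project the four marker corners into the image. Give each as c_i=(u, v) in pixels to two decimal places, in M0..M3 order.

Intrinsics K: fx=525.5, fy=851.3, cx=323.4, cy=256.5
Marker side s = 0.181 m; corners in marker frame (Z=0):
  M0 = (-0.0905, +0.0905, 0)
  M1 = (+0.0905, +0.0905, 0)
  M2 = (+0.0905, -0.0905, 0)
  M3 = (-0.0905, -0.0905, 0)
rvec = (-0.1476, -0.7496, 0.0701), |rvec| = θ = 0.76720 rad = 43.957°
Rodrigues: sinθ=0.69412, 1−cosθ=0.28014; R = I + sinθ·[k]× + (1−cosθ)·[k]×²:
    [+0.73022 -0.01076 -0.68312]
    [+0.11608 +0.98729 +0.10853]
    [+0.67327 -0.15855 +0.72219]
t = (0.2497, -0.0314, 0.6359) m
M0: Pc = R·M0+t = (+0.18264, +0.04744, +0.56062); u = 525.5·(+0.18264)/0.56062 + 323.4 = 494.5992, v = 851.3·(+0.04744)/0.56062 + 256.5 = 328.5443
M1: Pc = R·M1+t = (+0.31481, +0.06846, +0.68248); u = 525.5·(+0.31481)/0.68248 + 323.4 = 565.7993, v = 851.3·(+0.06846)/0.68248 + 256.5 = 341.8884
M2: Pc = R·M2+t = (+0.31676, -0.11024, +0.71118); u = 525.5·(+0.31676)/0.71118 + 323.4 = 557.4575, v = 851.3·(-0.11024)/0.71118 + 256.5 = 124.5347
M3: Pc = R·M3+t = (+0.18459, -0.13126, +0.58932); u = 525.5·(+0.18459)/0.58932 + 323.4 = 487.9995, v = 851.3·(-0.13126)/0.58932 + 256.5 = 66.8947

c0=(494.60, 328.54) c1=(565.80, 341.89) c2=(557.46, 124.53) c3=(488.00, 66.89)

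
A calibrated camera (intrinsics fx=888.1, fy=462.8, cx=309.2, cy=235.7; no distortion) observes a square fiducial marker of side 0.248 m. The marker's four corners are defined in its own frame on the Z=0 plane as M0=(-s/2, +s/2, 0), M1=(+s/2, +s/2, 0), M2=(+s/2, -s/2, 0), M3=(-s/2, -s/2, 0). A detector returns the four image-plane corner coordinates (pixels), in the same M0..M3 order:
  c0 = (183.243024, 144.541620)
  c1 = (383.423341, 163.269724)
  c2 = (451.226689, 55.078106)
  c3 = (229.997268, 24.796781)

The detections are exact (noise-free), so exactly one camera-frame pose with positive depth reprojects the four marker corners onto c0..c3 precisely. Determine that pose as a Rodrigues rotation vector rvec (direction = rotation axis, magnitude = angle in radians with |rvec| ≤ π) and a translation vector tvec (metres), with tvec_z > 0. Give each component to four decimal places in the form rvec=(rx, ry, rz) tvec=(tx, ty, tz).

Intrinsics K: fx=888.1, fy=462.8, cx=309.2, cy=235.7
Marker side s = 0.248 m; corners in marker frame (Z=0):
  M0 = (-0.1240, +0.1240, 0)
  M1 = (+0.1240, +0.1240, 0)
  M2 = (+0.1240, -0.1240, 0)
  M3 = (-0.1240, -0.1240, 0)
Detected image corners:
  c0 = (183.243024, 144.541620) px
  c1 = (383.423341, 163.269724) px
  c2 = (451.226689, 55.078106) px
  c3 = (229.997268, 24.796781) px
Planar DLT: solve 8×8 A·h = b for H (H[2,2]=1):
  H  [+942.01278 -81.08480 +314.22429]
  H  [+126.90580 +505.73093 +100.81491]
  H  [+0.30436 +0.48555 +1.00000]
B = K⁻¹H; ‖b₁‖=1.009145, ‖b₂‖=1.009145; λ = 2/(‖b₁‖+‖b₂‖) = 0.990938, sign → tz>0 ⇒ λ=+0.990938
r₁ = λ·B[:,0] = (+0.94609,+0.11813,+0.30160); r₂ = λ·B[:,1] = (-0.25799,+0.83781,+0.48115)
r₃ = r₁×r₂ = (-0.19585,-0.53303,+0.82312); SVD([r₁ r₂ r₃]) → R = UVᵀ:
  R  [+0.94609 -0.25799 -0.19585]
  R  [+0.11813 +0.83781 -0.53303]
  R  [+0.30160 +0.48115 +0.82312]
t = (+0.00561, -0.28881, +0.99094) m
tr R = 2.607022; θ = arccos((tr R − 1)/2) = 0.637626 rad = 36.533°
axis k = ((R−Rᵀ)₃₂, (R−Rᵀ)₁₃, (R−Rᵀ)₂₁) / (2 sinθ) = (+0.851837, -0.417820, +0.315912)
rvec = θ·k = (+0.543154, -0.266413, +0.201434)

rvec=(0.5432, -0.2664, 0.2014) tvec=(0.0056, -0.2888, 0.9909)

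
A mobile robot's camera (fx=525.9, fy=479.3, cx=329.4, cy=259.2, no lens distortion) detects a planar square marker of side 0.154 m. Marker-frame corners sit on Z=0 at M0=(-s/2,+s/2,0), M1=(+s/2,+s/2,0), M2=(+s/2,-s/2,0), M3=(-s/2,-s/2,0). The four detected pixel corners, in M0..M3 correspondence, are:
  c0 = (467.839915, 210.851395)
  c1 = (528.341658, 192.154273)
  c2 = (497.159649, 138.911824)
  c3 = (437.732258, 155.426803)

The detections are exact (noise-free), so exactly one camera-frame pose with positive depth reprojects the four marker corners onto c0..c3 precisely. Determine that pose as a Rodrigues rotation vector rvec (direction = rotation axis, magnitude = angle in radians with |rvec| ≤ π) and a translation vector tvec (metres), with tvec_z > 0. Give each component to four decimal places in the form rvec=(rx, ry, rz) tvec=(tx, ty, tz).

Intrinsics K: fx=525.9, fy=479.3, cx=329.4, cy=259.2
Marker side s = 0.154 m; corners in marker frame (Z=0):
  M0 = (-0.0770, +0.0770, 0)
  M1 = (+0.0770, +0.0770, 0)
  M2 = (+0.0770, -0.0770, 0)
  M3 = (-0.0770, -0.0770, 0)
Detected image corners:
  c0 = (467.839915, 210.851395) px
  c1 = (528.341658, 192.154273) px
  c2 = (497.159649, 138.911824) px
  c3 = (437.732258, 155.426803) px
Planar DLT: solve 8×8 A·h = b for H (H[2,2]=1):
  H  [+481.72384 +95.65681 +482.95757]
  H  [-80.84054 +315.37580 +173.75836]
  H  [+0.19140 -0.21415 +1.00000]
B = K⁻¹H; ‖b₁‖=0.862850, ‖b₂‖=0.862850; λ = 2/(‖b₁‖+‖b₂‖) = 1.158950, sign → tz>0 ⇒ λ=+1.158950
r₁ = λ·B[:,0] = (+0.92266,-0.31543,+0.22182); r₂ = λ·B[:,1] = (+0.36626,+0.89680,-0.24819)
r₃ = r₁×r₂ = (-0.12064,+0.31024,+0.94297); SVD([r₁ r₂ r₃]) → R = UVᵀ:
  R  [+0.92266 +0.36626 -0.12064]
  R  [-0.31543 +0.89680 +0.31024]
  R  [+0.22182 -0.24819 +0.94297]
t = (+0.33840, -0.20660, +1.15895) m
tr R = 2.762431; θ = arccos((tr R − 1)/2) = 0.492369 rad = 28.211°
axis k = ((R−Rᵀ)₃₂, (R−Rᵀ)₁₃, (R−Rᵀ)₂₁) / (2 sinθ) = (-0.590671, -0.362229, -0.721040)
rvec = θ·k = (-0.290828, -0.178350, -0.355018)

rvec=(-0.2908, -0.1784, -0.3550) tvec=(0.3384, -0.2066, 1.1590)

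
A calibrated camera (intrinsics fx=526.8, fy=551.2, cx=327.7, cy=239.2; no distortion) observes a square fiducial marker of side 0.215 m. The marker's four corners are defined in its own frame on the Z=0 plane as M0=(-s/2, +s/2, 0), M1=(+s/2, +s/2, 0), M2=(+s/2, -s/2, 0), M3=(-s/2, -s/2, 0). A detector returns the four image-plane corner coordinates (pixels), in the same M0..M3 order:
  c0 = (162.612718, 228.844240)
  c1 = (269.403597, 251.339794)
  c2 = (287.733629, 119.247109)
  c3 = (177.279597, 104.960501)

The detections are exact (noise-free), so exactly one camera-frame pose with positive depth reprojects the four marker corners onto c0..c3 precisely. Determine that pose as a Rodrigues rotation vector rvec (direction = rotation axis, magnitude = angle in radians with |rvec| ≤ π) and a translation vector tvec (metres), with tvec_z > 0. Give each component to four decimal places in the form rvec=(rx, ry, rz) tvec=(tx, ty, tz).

rvec=(0.0770, 0.3022, 0.1686) tvec=(-0.1844, -0.1048, 0.9219)

Intrinsics K: fx=526.8, fy=551.2, cx=327.7, cy=239.2
Marker side s = 0.215 m; corners in marker frame (Z=0):
  M0 = (-0.1075, +0.1075, 0)
  M1 = (+0.1075, +0.1075, 0)
  M2 = (+0.1075, -0.1075, 0)
  M3 = (-0.1075, -0.1075, 0)
Detected image corners:
  c0 = (162.612718, 228.844240) px
  c1 = (269.403597, 251.339794) px
  c2 = (287.733629, 119.247109) px
  c3 = (177.279597, 104.960501) px
Planar DLT: solve 8×8 A·h = b for H (H[2,2]=1):
  H  [+434.70317 -51.96925 +222.32729]
  H  [+30.46859 +613.87265 +176.53847]
  H  [-0.31400 +0.10916 +1.00000]
B = K⁻¹H; ‖b₁‖=1.084766, ‖b₂‖=1.084766; λ = 2/(‖b₁‖+‖b₂‖) = 0.921858, sign → tz>0 ⇒ λ=+0.921858
r₁ = λ·B[:,0] = (+0.94076,+0.17657,-0.28947); r₂ = λ·B[:,1] = (-0.15354,+0.98300,+0.10063)
r₃ = r₁×r₂ = (+0.30232,-0.05022,+0.95188); SVD([r₁ r₂ r₃]) → R = UVᵀ:
  R  [+0.94076 -0.15354 +0.30232]
  R  [+0.17657 +0.98300 -0.05022]
  R  [-0.28947 +0.10063 +0.95188]
t = (-0.18439, -0.10480, +0.92186) m
tr R = 2.875649; θ = arccos((tr R − 1)/2) = 0.354487 rad = 20.311°
axis k = ((R−Rᵀ)₃₂, (R−Rᵀ)₁₃, (R−Rᵀ)₂₁) / (2 sinθ) = (+0.217303, +0.852443, +0.475520)
rvec = θ·k = (+0.077031, +0.302180, +0.168566)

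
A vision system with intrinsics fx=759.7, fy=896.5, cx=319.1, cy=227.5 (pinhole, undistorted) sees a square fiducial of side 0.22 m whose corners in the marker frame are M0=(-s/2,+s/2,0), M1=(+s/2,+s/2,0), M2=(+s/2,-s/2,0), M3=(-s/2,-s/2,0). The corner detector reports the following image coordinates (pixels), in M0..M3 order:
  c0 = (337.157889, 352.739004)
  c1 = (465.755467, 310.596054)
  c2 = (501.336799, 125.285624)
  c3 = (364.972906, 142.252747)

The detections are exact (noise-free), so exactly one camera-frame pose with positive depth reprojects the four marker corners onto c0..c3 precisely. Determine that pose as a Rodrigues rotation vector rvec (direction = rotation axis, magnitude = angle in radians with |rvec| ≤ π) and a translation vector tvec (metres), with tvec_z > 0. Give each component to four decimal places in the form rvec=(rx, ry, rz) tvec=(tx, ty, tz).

Intrinsics K: fx=759.7, fy=896.5, cx=319.1, cy=227.5
Marker side s = 0.22 m; corners in marker frame (Z=0):
  M0 = (-0.1100, +0.1100, 0)
  M1 = (+0.1100, +0.1100, 0)
  M2 = (+0.1100, -0.1100, 0)
  M3 = (-0.1100, -0.1100, 0)
Detected image corners:
  c0 = (337.157889, 352.739004) px
  c1 = (465.755467, 310.596054) px
  c2 = (501.336799, 125.285624) px
  c3 = (364.972906, 142.252747) px
Planar DLT: solve 8×8 A·h = b for H (H[2,2]=1):
  H  [+868.84326 +29.86749 +421.24411]
  H  [+12.17802 +993.20432 +236.24600]
  H  [+0.64095 +0.41982 +1.00000]
B = K⁻¹H; ‖b₁‖=1.094392, ‖b₂‖=1.094392; λ = 2/(‖b₁‖+‖b₂‖) = 0.913749, sign → tz>0 ⇒ λ=+0.913749
r₁ = λ·B[:,0] = (+0.79902,-0.13621,+0.58567); r₂ = λ·B[:,1] = (-0.12521,+0.91497,+0.38361)
r₃ = r₁×r₂ = (-0.58812,-0.37985,+0.71403); SVD([r₁ r₂ r₃]) → R = UVᵀ:
  R  [+0.79902 -0.12521 -0.58812]
  R  [-0.13621 +0.91497 -0.37985]
  R  [+0.58567 +0.38361 +0.71403]
t = (+0.12286, +0.00891, +0.91375) m
tr R = 2.428015; θ = arccos((tr R − 1)/2) = 0.775591 rad = 44.438°
axis k = ((R−Rᵀ)₃₂, (R−Rᵀ)₁₃, (R−Rᵀ)₂₁) / (2 sinθ) = (+0.545220, -0.838256, -0.007858)
rvec = θ·k = (+0.422868, -0.650144, -0.006095)

rvec=(0.4229, -0.6501, -0.0061) tvec=(0.1229, 0.0089, 0.9137)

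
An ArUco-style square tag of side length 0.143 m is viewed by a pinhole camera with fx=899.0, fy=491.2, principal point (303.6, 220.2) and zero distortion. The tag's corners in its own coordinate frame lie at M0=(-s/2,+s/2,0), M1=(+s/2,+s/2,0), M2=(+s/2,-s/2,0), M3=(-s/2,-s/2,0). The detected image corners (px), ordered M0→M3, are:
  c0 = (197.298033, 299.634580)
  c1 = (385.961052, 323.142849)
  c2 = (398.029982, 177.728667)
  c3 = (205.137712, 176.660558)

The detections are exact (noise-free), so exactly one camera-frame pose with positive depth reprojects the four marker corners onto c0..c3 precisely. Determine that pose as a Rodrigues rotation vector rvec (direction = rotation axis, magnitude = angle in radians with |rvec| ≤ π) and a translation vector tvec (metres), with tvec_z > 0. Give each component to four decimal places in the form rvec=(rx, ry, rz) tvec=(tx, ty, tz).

Intrinsics K: fx=899.0, fy=491.2, cx=303.6, cy=220.2
Marker side s = 0.143 m; corners in marker frame (Z=0):
  M0 = (-0.0715, +0.0715, 0)
  M1 = (+0.0715, +0.0715, 0)
  M2 = (+0.0715, -0.0715, 0)
  M3 = (-0.0715, -0.0715, 0)
Detected image corners:
  c0 = (197.298033, 299.634580) px
  c1 = (385.961052, 323.142849) px
  c2 = (398.029982, 177.728667) px
  c3 = (205.137712, 176.660558) px
Planar DLT: solve 8×8 A·h = b for H (H[2,2]=1):
  H  [+984.62271 -40.61398 +288.53943]
  H  [-201.30701 +954.66833 +244.22304]
  H  [-1.17795 +0.09356 +1.00000]
B = K⁻¹H; ‖b₁‖=1.905448, ‖b₂‖=1.905448; λ = 2/(‖b₁‖+‖b₂‖) = 0.524811, sign → tz>0 ⇒ λ=+0.524811
r₁ = λ·B[:,0] = (+0.78357,+0.06205,-0.61820); r₂ = λ·B[:,1] = (-0.04029,+0.99798,+0.04910)
r₃ = r₁×r₂ = (+0.62000,-0.01357,+0.78448); SVD([r₁ r₂ r₃]) → R = UVᵀ:
  R  [+0.78357 -0.04029 +0.62000]
  R  [+0.06205 +0.99798 -0.01357]
  R  [-0.61820 +0.04910 +0.78448]
t = (-0.00879, +0.02567, +0.52481) m
tr R = 2.566033; θ = arccos((tr R − 1)/2) = 0.671296 rad = 38.462°
axis k = ((R−Rᵀ)₃₂, (R−Rᵀ)₁₃, (R−Rᵀ)₂₁) / (2 sinθ) = (+0.050377, +0.995336, +0.082269)
rvec = θ·k = (+0.033818, +0.668165, +0.055227)

rvec=(0.0338, 0.6682, 0.0552) tvec=(-0.0088, 0.0257, 0.5248)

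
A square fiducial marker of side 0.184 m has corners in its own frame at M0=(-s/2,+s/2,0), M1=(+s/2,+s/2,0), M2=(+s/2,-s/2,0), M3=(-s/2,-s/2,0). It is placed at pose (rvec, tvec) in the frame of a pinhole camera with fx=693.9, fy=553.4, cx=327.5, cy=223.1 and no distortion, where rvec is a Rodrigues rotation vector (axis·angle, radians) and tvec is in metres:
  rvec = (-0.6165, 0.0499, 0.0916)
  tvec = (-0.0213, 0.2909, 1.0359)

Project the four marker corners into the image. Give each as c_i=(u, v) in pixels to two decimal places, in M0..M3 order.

c0=(241.92, 423.86) c1=(370.83, 434.05) c2=(378.47, 337.01) c3=(261.91, 329.01)

Intrinsics K: fx=693.9, fy=553.4, cx=327.5, cy=223.1
Marker side s = 0.184 m; corners in marker frame (Z=0):
  M0 = (-0.0920, +0.0920, 0)
  M1 = (+0.0920, +0.0920, 0)
  M2 = (+0.0920, -0.0920, 0)
  M3 = (-0.0920, -0.0920, 0)
rvec = (-0.6165, 0.0499, 0.0916), |rvec| = θ = 0.62526 rad = 35.825°
Rodrigues: sinθ=0.58531, 1−cosθ=0.18919; R = I + sinθ·[k]× + (1−cosθ)·[k]×²:
    [+0.99473 -0.10063 +0.01938]
    [+0.07086 +0.81201 +0.57932]
    [-0.07404 -0.57490 +0.81487]
t = (-0.0213, 0.2909, 1.0359) m
M0: Pc = R·M0+t = (-0.12207, +0.35909, +0.98982); u = 693.9·(-0.12207)/0.98982 + 327.5 = 241.9218, v = 553.4·(+0.35909)/0.98982 + 223.1 = 423.8618
M1: Pc = R·M1+t = (+0.06096, +0.37212, +0.97620); u = 693.9·(+0.06096)/0.97620 + 327.5 = 370.8296, v = 553.4·(+0.37212)/0.97620 + 223.1 = 434.0548
M2: Pc = R·M2+t = (+0.07947, +0.22271, +1.08198); u = 693.9·(+0.07947)/1.08198 + 327.5 = 378.4686, v = 553.4·(+0.22271)/1.08198 + 223.1 = 337.0115
M3: Pc = R·M3+t = (-0.10356, +0.20968, +1.09560); u = 693.9·(-0.10356)/1.09560 + 327.5 = 261.9120, v = 553.4·(+0.20968)/1.09560 + 223.1 = 329.0093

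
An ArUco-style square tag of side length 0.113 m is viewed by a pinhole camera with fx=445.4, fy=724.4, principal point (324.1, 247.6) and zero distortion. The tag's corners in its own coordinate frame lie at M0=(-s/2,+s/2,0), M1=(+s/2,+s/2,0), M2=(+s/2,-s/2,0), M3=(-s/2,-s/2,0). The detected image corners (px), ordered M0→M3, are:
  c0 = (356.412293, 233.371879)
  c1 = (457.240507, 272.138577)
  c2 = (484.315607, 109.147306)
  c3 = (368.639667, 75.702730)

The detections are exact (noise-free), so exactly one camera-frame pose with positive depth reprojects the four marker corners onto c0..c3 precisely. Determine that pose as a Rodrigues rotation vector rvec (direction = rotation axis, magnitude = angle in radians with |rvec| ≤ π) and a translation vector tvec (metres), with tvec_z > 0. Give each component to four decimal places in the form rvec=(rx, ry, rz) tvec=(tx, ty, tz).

Intrinsics K: fx=445.4, fy=724.4, cx=324.1, cy=247.6
Marker side s = 0.113 m; corners in marker frame (Z=0):
  M0 = (-0.0565, +0.0565, 0)
  M1 = (+0.0565, +0.0565, 0)
  M2 = (+0.0565, -0.0565, 0)
  M3 = (-0.0565, -0.0565, 0)
Detected image corners:
  c0 = (356.412293, 233.371879) px
  c1 = (457.240507, 272.138577) px
  c2 = (484.315607, 109.147306) px
  c3 = (368.639667, 75.702730) px
Planar DLT: solve 8×8 A·h = b for H (H[2,2]=1):
  H  [+726.84118 +292.63923 +414.36694]
  H  [+226.97050 +1610.54569 +177.08412]
  H  [-0.54483 +1.11489 +1.00000]
B = K⁻¹H; ‖b₁‖=2.158823, ‖b₂‖=2.158823; λ = 2/(‖b₁‖+‖b₂‖) = 0.463215, sign → tz>0 ⇒ λ=+0.463215
r₁ = λ·B[:,0] = (+0.93956,+0.23140,-0.25237); r₂ = λ·B[:,1] = (-0.07144,+0.85334,+0.51643)
r₃ = r₁×r₂ = (+0.33486,-0.46719,+0.81829); SVD([r₁ r₂ r₃]) → R = UVᵀ:
  R  [+0.93956 -0.07144 +0.33486]
  R  [+0.23140 +0.85334 -0.46719]
  R  [-0.25237 +0.51643 +0.81829]
t = (+0.09388, -0.04509, +0.46322) m
tr R = 2.611189; θ = arccos((tr R − 1)/2) = 0.634118 rad = 36.332°
axis k = ((R−Rᵀ)₃₂, (R−Rᵀ)₁₃, (R−Rᵀ)₂₁) / (2 sinθ) = (+0.830107, +0.495583, +0.255576)
rvec = θ·k = (+0.526386, +0.314258, +0.162066)

rvec=(0.5264, 0.3143, 0.1621) tvec=(0.0939, -0.0451, 0.4632)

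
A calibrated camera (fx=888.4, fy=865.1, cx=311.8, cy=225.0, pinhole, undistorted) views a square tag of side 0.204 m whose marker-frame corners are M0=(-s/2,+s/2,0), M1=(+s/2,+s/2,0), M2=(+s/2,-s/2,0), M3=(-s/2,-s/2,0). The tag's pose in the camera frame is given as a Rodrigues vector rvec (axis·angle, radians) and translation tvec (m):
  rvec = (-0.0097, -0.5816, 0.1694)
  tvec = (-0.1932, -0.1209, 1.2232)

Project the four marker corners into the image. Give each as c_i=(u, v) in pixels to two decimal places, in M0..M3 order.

c0=(87.72, 197.56) c1=(224.35, 222.42) c2=(247.22, 86.98) c3=(114.11, 49.52)

Intrinsics K: fx=888.4, fy=865.1, cx=311.8, cy=225.0
Marker side s = 0.204 m; corners in marker frame (Z=0):
  M0 = (-0.1020, +0.1020, 0)
  M1 = (+0.1020, +0.1020, 0)
  M2 = (+0.1020, -0.1020, 0)
  M3 = (-0.1020, -0.1020, 0)
rvec = (-0.0097, -0.5816, 0.1694), |rvec| = θ = 0.60585 rad = 34.712°
Rodrigues: sinθ=0.56946, 1−cosθ=0.17798; R = I + sinθ·[k]× + (1−cosθ)·[k]×²:
    [+0.82207 -0.15649 -0.54746]
    [+0.16196 +0.98604 -0.03866]
    [+0.54587 -0.05689 +0.83594]
t = (-0.1932, -0.1209, 1.2232) m
M0: Pc = R·M0+t = (-0.29301, -0.03684, +1.16172); u = 888.4·(-0.29301)/1.16172 + 311.8 = 87.7246, v = 865.1·(-0.03684)/1.16172 + 225.0 = 197.5633
M1: Pc = R·M1+t = (-0.12531, -0.00380, +1.27308); u = 888.4·(-0.12531)/1.27308 + 311.8 = 224.3532, v = 865.1·(-0.00380)/1.27308 + 225.0 = 222.4151
M2: Pc = R·M2+t = (-0.09339, -0.20496, +1.28468); u = 888.4·(-0.09339)/1.28468 + 311.8 = 247.2196, v = 865.1·(-0.20496)/1.28468 + 225.0 = 86.9834
M3: Pc = R·M3+t = (-0.26109, -0.23800, +1.17332); u = 888.4·(-0.26109)/1.17332 + 311.8 = 114.1127, v = 865.1·(-0.23800)/1.17332 + 225.0 = 49.5238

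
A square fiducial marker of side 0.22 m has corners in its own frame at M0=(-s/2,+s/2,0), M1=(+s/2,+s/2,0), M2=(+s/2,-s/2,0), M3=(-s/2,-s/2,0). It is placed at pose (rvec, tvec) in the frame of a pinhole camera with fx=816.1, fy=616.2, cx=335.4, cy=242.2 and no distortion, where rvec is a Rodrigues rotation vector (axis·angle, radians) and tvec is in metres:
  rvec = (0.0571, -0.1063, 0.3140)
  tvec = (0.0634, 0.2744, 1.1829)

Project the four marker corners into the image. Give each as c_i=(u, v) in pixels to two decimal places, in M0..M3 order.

c0=(283.41, 423.31) c1=(426.00, 454.03) c2=(473.56, 347.49) c3=(330.93, 314.27)

Intrinsics K: fx=816.1, fy=616.2, cx=335.4, cy=242.2
Marker side s = 0.22 m; corners in marker frame (Z=0):
  M0 = (-0.1100, +0.1100, 0)
  M1 = (+0.1100, +0.1100, 0)
  M2 = (+0.1100, -0.1100, 0)
  M3 = (-0.1100, -0.1100, 0)
rvec = (0.0571, -0.1063, 0.3140), |rvec| = θ = 0.33639 rad = 19.274°
Rodrigues: sinθ=0.33008, 1−cosθ=0.05605; R = I + sinθ·[k]× + (1−cosθ)·[k]×²:
    [+0.94557 -0.31112 -0.09543]
    [+0.30511 +0.94955 -0.07256]
    [+0.11319 +0.03950 +0.99279]
t = (0.0634, 0.2744, 1.1829) m
M0: Pc = R·M0+t = (-0.07484, +0.34529, +1.17479); u = 816.1·(-0.07484)/1.17479 + 335.4 = 283.4137, v = 616.2·(+0.34529)/1.17479 + 242.2 = 423.3101
M1: Pc = R·M1+t = (+0.13319, +0.41241, +1.19970); u = 816.1·(+0.13319)/1.19970 + 335.4 = 426.0030, v = 616.2·(+0.41241)/1.19970 + 242.2 = 454.0274
M2: Pc = R·M2+t = (+0.20164, +0.20351, +1.19101); u = 816.1·(+0.20164)/1.19101 + 335.4 = 473.5645, v = 616.2·(+0.20351)/1.19101 + 242.2 = 347.4921
M3: Pc = R·M3+t = (-0.00639, +0.13639, +1.16610); u = 816.1·(-0.00639)/1.16610 + 335.4 = 330.9283, v = 616.2·(+0.13639)/1.16610 + 242.2 = 314.2709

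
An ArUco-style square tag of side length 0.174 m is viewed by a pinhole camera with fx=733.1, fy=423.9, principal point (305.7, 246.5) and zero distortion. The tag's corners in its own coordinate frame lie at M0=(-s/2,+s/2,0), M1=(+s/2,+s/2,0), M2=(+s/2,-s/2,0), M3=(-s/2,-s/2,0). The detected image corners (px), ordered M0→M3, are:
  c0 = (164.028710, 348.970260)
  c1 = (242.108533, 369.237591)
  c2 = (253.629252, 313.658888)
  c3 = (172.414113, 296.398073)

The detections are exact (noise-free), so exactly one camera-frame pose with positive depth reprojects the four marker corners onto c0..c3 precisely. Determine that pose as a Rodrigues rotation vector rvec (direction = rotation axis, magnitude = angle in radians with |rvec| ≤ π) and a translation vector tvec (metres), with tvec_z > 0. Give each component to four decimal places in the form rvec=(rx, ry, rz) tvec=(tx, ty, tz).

rvec=(0.1876, 0.5264, 0.1860) tvec=(-0.1699, 0.2541, 1.2571)

Intrinsics K: fx=733.1, fy=423.9, cx=305.7, cy=246.5
Marker side s = 0.174 m; corners in marker frame (Z=0):
  M0 = (-0.0870, +0.0870, 0)
  M1 = (+0.0870, +0.0870, 0)
  M2 = (+0.0870, -0.0870, 0)
  M3 = (-0.0870, -0.0870, 0)
Detected image corners:
  c0 = (164.028710, 348.970260) px
  c1 = (242.108533, 369.237591) px
  c2 = (253.629252, 313.658888) px
  c3 = (172.414113, 296.398073) px
Planar DLT: solve 8×8 A·h = b for H (H[2,2]=1):
  H  [+378.23649 -19.75345 +206.64610]
  H  [-18.70710 +369.78619 +332.17484]
  H  [-0.38149 +0.17856 +1.00000]
B = K⁻¹H; ‖b₁‖=0.795470, ‖b₂‖=0.795470; λ = 2/(‖b₁‖+‖b₂‖) = 1.257119, sign → tz>0 ⇒ λ=+1.257119
r₁ = λ·B[:,0] = (+0.84858,+0.22340,-0.47958); r₂ = λ·B[:,1] = (-0.12748,+0.96611,+0.22447)
r₃ = r₁×r₂ = (+0.51347,-0.12935,+0.84830); SVD([r₁ r₂ r₃]) → R = UVᵀ:
  R  [+0.84858 -0.12748 +0.51347]
  R  [+0.22340 +0.96611 -0.12935]
  R  [-0.47958 +0.22447 +0.84830]
t = (-0.16986, +0.25408, +1.25712) m
tr R = 2.662989; θ = arccos((tr R − 1)/2) = 0.589004 rad = 33.747°
axis k = ((R−Rᵀ)₃₂, (R−Rᵀ)₁₃, (R−Rᵀ)₂₁) / (2 sinθ) = (+0.318454, +0.893787, +0.315804)
rvec = θ·k = (+0.187570, +0.526444, +0.186010)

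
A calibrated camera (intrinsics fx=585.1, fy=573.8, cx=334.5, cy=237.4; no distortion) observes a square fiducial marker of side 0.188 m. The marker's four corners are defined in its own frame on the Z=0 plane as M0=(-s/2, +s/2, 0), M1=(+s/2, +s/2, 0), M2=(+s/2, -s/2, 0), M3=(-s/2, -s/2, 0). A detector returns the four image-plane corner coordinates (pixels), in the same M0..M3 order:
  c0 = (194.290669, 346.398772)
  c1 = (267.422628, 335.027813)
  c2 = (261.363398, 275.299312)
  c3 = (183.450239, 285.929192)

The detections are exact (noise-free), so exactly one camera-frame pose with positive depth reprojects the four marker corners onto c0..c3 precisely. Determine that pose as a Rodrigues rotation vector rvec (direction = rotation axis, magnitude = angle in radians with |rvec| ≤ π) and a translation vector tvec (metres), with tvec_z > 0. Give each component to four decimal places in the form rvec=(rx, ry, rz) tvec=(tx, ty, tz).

Intrinsics K: fx=585.1, fy=573.8, cx=334.5, cy=237.4
Marker side s = 0.188 m; corners in marker frame (Z=0):
  M0 = (-0.0940, +0.0940, 0)
  M1 = (+0.0940, +0.0940, 0)
  M2 = (+0.0940, -0.0940, 0)
  M3 = (-0.0940, -0.0940, 0)
Detected image corners:
  c0 = (194.290669, 346.398772) px
  c1 = (267.422628, 335.027813) px
  c2 = (261.363398, 275.299312) px
  c3 = (183.450239, 285.929192) px
Planar DLT: solve 8×8 A·h = b for H (H[2,2]=1):
  H  [+429.58507 +117.95287 +227.20247]
  H  [-19.84087 +419.93391 +311.51110]
  H  [+0.12467 +0.32280 +1.00000]
B = K⁻¹H; ‖b₁‖=0.680034, ‖b₂‖=0.680034; λ = 2/(‖b₁‖+‖b₂‖) = 1.470515, sign → tz>0 ⇒ λ=+1.470515
r₁ = λ·B[:,0] = (+0.97485,-0.12670,+0.18334); r₂ = λ·B[:,1] = (+0.02508,+0.87980,+0.47468)
r₃ = r₁×r₂ = (-0.22144,-0.45814,+0.86085); SVD([r₁ r₂ r₃]) → R = UVᵀ:
  R  [+0.97485 +0.02508 -0.22144]
  R  [-0.12670 +0.87980 -0.45814]
  R  [+0.18334 +0.47468 +0.86085]
t = (-0.26967, +0.18993, +1.47052) m
tr R = 2.715508; θ = arccos((tr R − 1)/2) = 0.539912 rad = 30.935°
axis k = ((R−Rᵀ)₃₂, (R−Rᵀ)₁₃, (R−Rᵀ)₂₁) / (2 sinθ) = (+0.907306, -0.393705, -0.147624)
rvec = θ·k = (+0.489865, -0.212566, -0.079704)

rvec=(0.4899, -0.2126, -0.0797) tvec=(-0.2697, 0.1899, 1.4705)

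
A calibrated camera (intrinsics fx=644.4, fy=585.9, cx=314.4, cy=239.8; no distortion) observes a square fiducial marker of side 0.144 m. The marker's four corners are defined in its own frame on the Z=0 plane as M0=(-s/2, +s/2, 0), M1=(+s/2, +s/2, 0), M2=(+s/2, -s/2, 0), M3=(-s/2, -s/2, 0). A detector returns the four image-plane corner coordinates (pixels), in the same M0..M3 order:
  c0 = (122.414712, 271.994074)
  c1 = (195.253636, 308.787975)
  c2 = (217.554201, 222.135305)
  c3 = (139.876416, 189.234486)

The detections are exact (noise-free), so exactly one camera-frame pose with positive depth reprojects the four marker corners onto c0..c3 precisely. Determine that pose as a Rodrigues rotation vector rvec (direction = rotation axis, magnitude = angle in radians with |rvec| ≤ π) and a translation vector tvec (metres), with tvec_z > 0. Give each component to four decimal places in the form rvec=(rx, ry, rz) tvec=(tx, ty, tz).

rvec=(0.2339, 0.4833, 0.3386) tvec=(-0.2079, 0.0135, 0.9110)

Intrinsics K: fx=644.4, fy=585.9, cx=314.4, cy=239.8
Marker side s = 0.144 m; corners in marker frame (Z=0):
  M0 = (-0.0720, +0.0720, 0)
  M1 = (+0.0720, +0.0720, 0)
  M2 = (+0.0720, -0.0720, 0)
  M3 = (-0.0720, -0.0720, 0)
Detected image corners:
  c0 = (122.414712, 271.994074) px
  c1 = (195.253636, 308.787975) px
  c2 = (217.554201, 222.135305) px
  c3 = (139.876416, 189.234486) px
Planar DLT: solve 8×8 A·h = b for H (H[2,2]=1):
  H  [+445.68252 -82.37834 +167.31209]
  H  [+129.81301 +668.82620 +248.46517]
  H  [-0.45356 +0.32669 +1.00000]
B = K⁻¹H; ‖b₁‖=1.097698, ‖b₂‖=1.097698; λ = 2/(‖b₁‖+‖b₂‖) = 0.910997, sign → tz>0 ⇒ λ=+0.910997
r₁ = λ·B[:,0] = (+0.83166,+0.37096,-0.41319); r₂ = λ·B[:,1] = (-0.26166,+0.91813,+0.29761)
r₃ = r₁×r₂ = (+0.48977,-0.13939,+0.86064); SVD([r₁ r₂ r₃]) → R = UVᵀ:
  R  [+0.83166 -0.26166 +0.48977]
  R  [+0.37096 +0.91813 -0.13939]
  R  [-0.41319 +0.29761 +0.86064]
t = (-0.20794, +0.01347, +0.91100) m
tr R = 2.610431; θ = arccos((tr R − 1)/2) = 0.634758 rad = 36.369°
axis k = ((R−Rᵀ)₃₂, (R−Rᵀ)₁₃, (R−Rᵀ)₂₁) / (2 sinθ) = (+0.368480, +0.761370, +0.533421)
rvec = θ·k = (+0.233896, +0.483286, +0.338593)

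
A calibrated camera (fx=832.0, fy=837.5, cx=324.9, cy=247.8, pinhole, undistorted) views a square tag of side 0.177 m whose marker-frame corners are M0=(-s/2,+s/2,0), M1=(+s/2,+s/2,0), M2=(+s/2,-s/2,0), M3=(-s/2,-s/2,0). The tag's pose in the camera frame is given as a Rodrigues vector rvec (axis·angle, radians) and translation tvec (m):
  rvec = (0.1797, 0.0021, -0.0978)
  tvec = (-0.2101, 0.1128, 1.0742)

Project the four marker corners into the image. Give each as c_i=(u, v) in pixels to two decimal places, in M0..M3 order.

Intrinsics K: fx=832.0, fy=837.5, cx=324.9, cy=247.8
Marker side s = 0.177 m; corners in marker frame (Z=0):
  M0 = (-0.0885, +0.0885, 0)
  M1 = (+0.0885, +0.0885, 0)
  M2 = (+0.0885, -0.0885, 0)
  M3 = (-0.0885, -0.0885, 0)
rvec = (0.1797, 0.0021, -0.0978), |rvec| = θ = 0.20460 rad = 11.723°
Rodrigues: sinθ=0.20318, 1−cosθ=0.02086; R = I + sinθ·[k]× + (1−cosθ)·[k]×²:
    [+0.99523 +0.09731 -0.00667]
    [-0.09693 +0.97914 -0.17855]
    [-0.01084 +0.17835 +0.98391]
t = (-0.2101, 0.1128, 1.0742) m
M0: Pc = R·M0+t = (-0.28957, +0.20803, +1.09094); u = 832.0·(-0.28957)/1.09094 + 324.9 = 104.0643, v = 837.5·(+0.20803)/1.09094 + 247.8 = 407.5034
M1: Pc = R·M1+t = (-0.11341, +0.19088, +1.08902); u = 832.0·(-0.11341)/1.08902 + 324.9 = 238.2560, v = 837.5·(+0.19088)/1.08902 + 247.8 = 394.5906
M2: Pc = R·M2+t = (-0.13063, +0.01757, +1.05746); u = 832.0·(-0.13063)/1.05746 + 324.9 = 222.1183, v = 837.5·(+0.01757)/1.05746 + 247.8 = 261.7132
M3: Pc = R·M3+t = (-0.30679, +0.03472, +1.05938); u = 832.0·(-0.30679)/1.05938 + 324.9 = 83.9571, v = 837.5·(+0.03472)/1.05938 + 247.8 = 275.2515

c0=(104.06, 407.50) c1=(238.26, 394.59) c2=(222.12, 261.71) c3=(83.96, 275.25)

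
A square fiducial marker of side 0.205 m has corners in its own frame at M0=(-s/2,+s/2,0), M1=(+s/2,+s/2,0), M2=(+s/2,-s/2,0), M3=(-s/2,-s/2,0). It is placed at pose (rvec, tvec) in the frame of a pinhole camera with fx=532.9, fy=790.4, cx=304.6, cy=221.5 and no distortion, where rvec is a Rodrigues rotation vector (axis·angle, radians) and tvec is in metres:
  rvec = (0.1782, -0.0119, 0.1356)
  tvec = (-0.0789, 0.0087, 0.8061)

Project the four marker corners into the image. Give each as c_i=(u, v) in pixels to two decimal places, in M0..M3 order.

Intrinsics K: fx=532.9, fy=790.4, cx=304.6, cy=221.5
Marker side s = 0.205 m; corners in marker frame (Z=0):
  M0 = (-0.1025, +0.1025, 0)
  M1 = (+0.1025, +0.1025, 0)
  M2 = (+0.1025, -0.1025, 0)
  M3 = (-0.1025, -0.1025, 0)
rvec = (0.1782, -0.0119, 0.1356), |rvec| = θ = 0.22424 rad = 12.848°
Rodrigues: sinθ=0.22237, 1−cosθ=0.02504; R = I + sinθ·[k]× + (1−cosθ)·[k]×²:
    [+0.99077 -0.13552 +0.00023]
    [+0.13341 +0.97503 -0.17751]
    [+0.02383 +0.17591 +0.98412]
t = (-0.0789, 0.0087, 0.8061) m
M0: Pc = R·M0+t = (-0.19435, +0.09497, +0.82169); u = 532.9·(-0.19435)/0.82169 + 304.6 = 178.5586, v = 790.4·(+0.09497)/0.82169 + 221.5 = 312.8503
M1: Pc = R·M1+t = (+0.00876, +0.12232, +0.82657); u = 532.9·(+0.00876)/0.82657 + 304.6 = 310.2498, v = 790.4·(+0.12232)/0.82657 + 221.5 = 338.4626
M2: Pc = R·M2+t = (+0.03655, -0.07757, +0.79051); u = 532.9·(+0.03655)/0.79051 + 304.6 = 329.2360, v = 790.4·(-0.07757)/0.79051 + 221.5 = 143.9447
M3: Pc = R·M3+t = (-0.16656, -0.10492, +0.78563); u = 532.9·(-0.16656)/0.78563 + 304.6 = 191.6181, v = 790.4·(-0.10492)/0.78563 + 221.5 = 115.9470

c0=(178.56, 312.85) c1=(310.25, 338.46) c2=(329.24, 143.94) c3=(191.62, 115.95)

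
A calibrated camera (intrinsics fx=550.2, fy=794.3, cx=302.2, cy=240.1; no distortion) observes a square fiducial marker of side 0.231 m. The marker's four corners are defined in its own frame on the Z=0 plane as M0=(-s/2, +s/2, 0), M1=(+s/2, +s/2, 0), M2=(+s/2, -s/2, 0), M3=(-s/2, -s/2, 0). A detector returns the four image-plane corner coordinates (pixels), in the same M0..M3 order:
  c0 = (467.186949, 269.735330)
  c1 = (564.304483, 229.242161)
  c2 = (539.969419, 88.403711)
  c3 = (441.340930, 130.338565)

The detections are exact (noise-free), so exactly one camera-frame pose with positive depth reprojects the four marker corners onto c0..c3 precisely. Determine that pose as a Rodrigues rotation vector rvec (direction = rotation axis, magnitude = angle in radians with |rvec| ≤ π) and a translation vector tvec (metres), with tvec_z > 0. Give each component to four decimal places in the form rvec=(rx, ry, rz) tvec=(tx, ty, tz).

rvec=(0.0953, 0.0159, -0.2858) tvec=(0.4601, -0.0952, 1.2597)

Intrinsics K: fx=550.2, fy=794.3, cx=302.2, cy=240.1
Marker side s = 0.231 m; corners in marker frame (Z=0):
  M0 = (-0.1155, +0.1155, 0)
  M1 = (+0.1155, +0.1155, 0)
  M2 = (+0.1155, -0.1155, 0)
  M3 = (-0.1155, -0.1155, 0)
Detected image corners:
  c0 = (467.186949, 269.735330) px
  c1 = (564.304483, 229.242161) px
  c2 = (539.969419, 88.403711) px
  c3 = (441.340930, 130.338565) px
Planar DLT: solve 8×8 A·h = b for H (H[2,2]=1):
  H  [+412.02152 +145.24004 +503.17509]
  H  [-182.54128 +619.61720 +180.07380]
  H  [-0.02314 +0.07276 +1.00000]
B = K⁻¹H; ‖b₁‖=0.793831, ‖b₂‖=0.793831; λ = 2/(‖b₁‖+‖b₂‖) = 1.259713, sign → tz>0 ⇒ λ=+1.259713
r₁ = λ·B[:,0] = (+0.95936,-0.28069,-0.02915); r₂ = λ·B[:,1] = (+0.28219,+0.95497,+0.09166)
r₃ = r₁×r₂ = (+0.00211,-0.09616,+0.99536); SVD([r₁ r₂ r₃]) → R = UVᵀ:
  R  [+0.95936 +0.28219 +0.00211]
  R  [-0.28069 +0.95497 -0.09616]
  R  [-0.02915 +0.09166 +0.99536]
t = (+0.46014, -0.09520, +1.25971) m
tr R = 2.909689; θ = arccos((tr R − 1)/2) = 0.301660 rad = 17.284°
axis k = ((R−Rᵀ)₃₂, (R−Rᵀ)₁₃, (R−Rᵀ)₂₁) / (2 sinθ) = (+0.316084, +0.052603, -0.947272)
rvec = θ·k = (+0.095350, +0.015868, -0.285754)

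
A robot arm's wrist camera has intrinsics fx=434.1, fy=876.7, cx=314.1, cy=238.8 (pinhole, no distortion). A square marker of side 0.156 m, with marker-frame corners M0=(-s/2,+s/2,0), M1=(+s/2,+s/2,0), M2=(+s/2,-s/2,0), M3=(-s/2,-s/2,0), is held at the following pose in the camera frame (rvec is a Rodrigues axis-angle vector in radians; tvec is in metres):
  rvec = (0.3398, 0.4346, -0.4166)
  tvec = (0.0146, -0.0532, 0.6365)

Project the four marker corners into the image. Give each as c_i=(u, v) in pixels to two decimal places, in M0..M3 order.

c0=(305.10, 287.54) c1=(394.60, 223.95) c2=(346.54, 20.78) c3=(257.59, 110.47)

Intrinsics K: fx=434.1, fy=876.7, cx=314.1, cy=238.8
Marker side s = 0.156 m; corners in marker frame (Z=0):
  M0 = (-0.0780, +0.0780, 0)
  M1 = (+0.0780, +0.0780, 0)
  M2 = (+0.0780, -0.0780, 0)
  M3 = (-0.0780, -0.0780, 0)
rvec = (0.3398, 0.4346, -0.4166), |rvec| = θ = 0.69130 rad = 39.609°
Rodrigues: sinθ=0.63754, 1−cosθ=0.22958; R = I + sinθ·[k]× + (1−cosθ)·[k]×²:
    [+0.82589 +0.45515 +0.33280]
    [-0.31326 +0.86115 -0.40035]
    [-0.46881 +0.22640 +0.85379]
t = (0.0146, -0.0532, 0.6365) m
M0: Pc = R·M0+t = (-0.01432, +0.03840, +0.69073); u = 434.1·(-0.01432)/0.69073 + 314.1 = 305.1017, v = 876.7·(+0.03840)/0.69073 + 238.8 = 287.5442
M1: Pc = R·M1+t = (+0.11452, -0.01046, +0.61759); u = 434.1·(+0.11452)/0.61759 + 314.1 = 394.5955, v = 876.7·(-0.01046)/0.61759 + 238.8 = 223.9458
M2: Pc = R·M2+t = (+0.04352, -0.14480, +0.58227); u = 434.1·(+0.04352)/0.58227 + 314.1 = 346.5436, v = 876.7·(-0.14480)/0.58227 + 238.8 = 20.7759
M3: Pc = R·M3+t = (-0.08532, -0.09594, +0.65541); u = 434.1·(-0.08532)/0.65541 + 314.1 = 257.5892, v = 876.7·(-0.09594)/0.65541 + 238.8 = 110.4723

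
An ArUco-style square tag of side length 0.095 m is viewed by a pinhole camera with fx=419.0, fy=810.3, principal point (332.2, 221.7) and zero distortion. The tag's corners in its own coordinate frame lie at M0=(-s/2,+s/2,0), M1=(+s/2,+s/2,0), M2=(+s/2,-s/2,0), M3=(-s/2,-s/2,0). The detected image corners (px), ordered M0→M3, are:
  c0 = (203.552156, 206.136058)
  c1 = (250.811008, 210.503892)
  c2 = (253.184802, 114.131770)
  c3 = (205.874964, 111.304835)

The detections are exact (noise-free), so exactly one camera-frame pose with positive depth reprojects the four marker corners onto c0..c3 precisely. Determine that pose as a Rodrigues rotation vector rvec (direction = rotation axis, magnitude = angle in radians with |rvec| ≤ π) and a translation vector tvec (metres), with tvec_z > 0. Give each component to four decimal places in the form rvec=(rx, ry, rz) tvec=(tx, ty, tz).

Intrinsics K: fx=419.0, fy=810.3, cx=332.2, cy=221.7
Marker side s = 0.095 m; corners in marker frame (Z=0):
  M0 = (-0.0475, +0.0475, 0)
  M1 = (+0.0475, +0.0475, 0)
  M2 = (+0.0475, -0.0475, 0)
  M3 = (-0.0475, -0.0475, 0)
Detected image corners:
  c0 = (203.552156, 206.136058) px
  c1 = (250.811008, 210.503892) px
  c2 = (253.184802, 114.131770) px
  c3 = (205.874964, 111.304835) px
Planar DLT: solve 8×8 A·h = b for H (H[2,2]=1):
  H  [+458.96149 -24.05024 +228.16492]
  H  [+10.61667 +1006.73654 +160.51126]
  H  [-0.16977 +0.00292 +1.00000]
B = K⁻¹H; ‖b₁‖=1.243064, ‖b₂‖=1.243064; λ = 2/(‖b₁‖+‖b₂‖) = 0.804464, sign → tz>0 ⇒ λ=+0.804464
r₁ = λ·B[:,0] = (+0.98947,+0.04791,-0.13658); r₂ = λ·B[:,1] = (-0.04804,+0.99884,+0.00235)
r₃ = r₁×r₂ = (+0.13653,+0.00424,+0.99063); SVD([r₁ r₂ r₃]) → R = UVᵀ:
  R  [+0.98947 -0.04804 +0.13653]
  R  [+0.04791 +0.99884 +0.00424]
  R  [-0.13658 +0.00235 +0.99063]
t = (-0.19974, -0.06075, +0.80446) m
tr R = 2.978940; θ = arccos((tr R − 1)/2) = 0.145247 rad = 8.322°
axis k = ((R−Rᵀ)₃₂, (R−Rᵀ)₁₃, (R−Rᵀ)₂₁) / (2 sinθ) = (-0.006526, +0.943452, +0.331445)
rvec = θ·k = (-0.000948, +0.137034, +0.048141)

rvec=(-0.0009, 0.1370, 0.0481) tvec=(-0.1997, -0.0607, 0.8045)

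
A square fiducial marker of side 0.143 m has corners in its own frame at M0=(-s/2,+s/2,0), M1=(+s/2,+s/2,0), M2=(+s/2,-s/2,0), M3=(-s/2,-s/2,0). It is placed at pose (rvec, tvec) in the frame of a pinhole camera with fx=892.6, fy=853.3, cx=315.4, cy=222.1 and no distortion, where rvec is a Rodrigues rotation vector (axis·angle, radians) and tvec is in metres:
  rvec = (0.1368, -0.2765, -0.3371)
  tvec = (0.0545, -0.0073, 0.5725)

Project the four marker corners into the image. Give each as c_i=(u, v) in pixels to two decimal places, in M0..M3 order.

Intrinsics K: fx=892.6, fy=853.3, cx=315.4, cy=222.1
Marker side s = 0.143 m; corners in marker frame (Z=0):
  M0 = (-0.0715, +0.0715, 0)
  M1 = (+0.0715, +0.0715, 0)
  M2 = (+0.0715, -0.0715, 0)
  M3 = (-0.0715, -0.0715, 0)
rvec = (0.1368, -0.2765, -0.3371), |rvec| = θ = 0.45695 rad = 26.181°
Rodrigues: sinθ=0.44121, 1−cosθ=0.10260; R = I + sinθ·[k]× + (1−cosθ)·[k]×²:
    [+0.90660 +0.30690 -0.28964]
    [-0.34408 +0.93497 -0.08629]
    [+0.24432 +0.17789 +0.95324]
t = (0.0545, -0.0073, 0.5725) m
M0: Pc = R·M0+t = (+0.01162, +0.08415, +0.56775); u = 892.6·(+0.01162)/0.56775 + 315.4 = 333.6717, v = 853.3·(+0.08415)/0.56775 + 222.1 = 348.5758
M1: Pc = R·M1+t = (+0.14127, +0.03495, +0.60269); u = 892.6·(+0.14127)/0.60269 + 315.4 = 524.6187, v = 853.3·(+0.03495)/0.60269 + 222.1 = 271.5813
M2: Pc = R·M2+t = (+0.09738, -0.09875, +0.57725); u = 892.6·(+0.09738)/0.57725 + 315.4 = 465.9755, v = 853.3·(-0.09875)/0.57725 + 222.1 = 76.1237
M3: Pc = R·M3+t = (-0.03227, -0.04955, +0.54231); u = 892.6·(-0.03227)/0.54231 + 315.4 = 262.2938, v = 853.3·(-0.04955)/0.54231 + 222.1 = 144.1376

c0=(333.67, 348.58) c1=(524.62, 271.58) c2=(465.98, 76.12) c3=(262.29, 144.14)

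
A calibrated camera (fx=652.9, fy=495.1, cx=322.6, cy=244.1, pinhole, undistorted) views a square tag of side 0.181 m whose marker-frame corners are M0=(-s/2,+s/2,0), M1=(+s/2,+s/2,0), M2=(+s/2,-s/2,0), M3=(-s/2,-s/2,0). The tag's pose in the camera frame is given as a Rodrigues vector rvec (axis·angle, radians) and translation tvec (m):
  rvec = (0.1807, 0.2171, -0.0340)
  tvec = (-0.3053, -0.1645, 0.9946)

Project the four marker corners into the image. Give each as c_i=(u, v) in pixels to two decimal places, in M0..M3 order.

c0=(76.14, 208.41) c1=(182.78, 205.73) c2=(171.64, 112.60) c3=(62.06, 119.04)

Intrinsics K: fx=652.9, fy=495.1, cx=322.6, cy=244.1
Marker side s = 0.181 m; corners in marker frame (Z=0):
  M0 = (-0.0905, +0.0905, 0)
  M1 = (+0.0905, +0.0905, 0)
  M2 = (+0.0905, -0.0905, 0)
  M3 = (-0.0905, -0.0905, 0)
rvec = (0.1807, 0.2171, -0.0340), |rvec| = θ = 0.28450 rad = 16.301°
Rodrigues: sinθ=0.28068, 1−cosθ=0.04020; R = I + sinθ·[k]× + (1−cosθ)·[k]×²:
    [+0.97602 +0.05303 +0.21113]
    [-0.01406 +0.98321 -0.18194]
    [-0.21723 +0.17461 +0.96038]
t = (-0.3053, -0.1645, 0.9946) m
M0: Pc = R·M0+t = (-0.38883, -0.07425, +1.03006); u = 652.9·(-0.38883)/1.03006 + 322.6 = 76.1413, v = 495.1·(-0.07425)/1.03006 + 244.1 = 208.4131
M1: Pc = R·M1+t = (-0.21217, -0.07679, +0.99074); u = 652.9·(-0.21217)/0.99074 + 322.6 = 182.7788, v = 495.1·(-0.07679)/0.99074 + 244.1 = 205.7250
M2: Pc = R·M2+t = (-0.22177, -0.25475, +0.95914); u = 652.9·(-0.22177)/0.95914 + 322.6 = 171.6383, v = 495.1·(-0.25475)/0.95914 + 244.1 = 112.5985
M3: Pc = R·M3+t = (-0.39843, -0.25221, +0.99846); u = 652.9·(-0.39843)/0.99846 + 322.6 = 62.0642, v = 495.1·(-0.25221)/0.99846 + 244.1 = 119.0389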